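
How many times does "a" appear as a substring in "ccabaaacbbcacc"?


Searching for "a" in "ccabaaacbbcacc"
Scanning each position:
  Position 0: "c" => no
  Position 1: "c" => no
  Position 2: "a" => MATCH
  Position 3: "b" => no
  Position 4: "a" => MATCH
  Position 5: "a" => MATCH
  Position 6: "a" => MATCH
  Position 7: "c" => no
  Position 8: "b" => no
  Position 9: "b" => no
  Position 10: "c" => no
  Position 11: "a" => MATCH
  Position 12: "c" => no
  Position 13: "c" => no
Total occurrences: 5

5


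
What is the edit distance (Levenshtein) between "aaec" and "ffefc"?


Computing edit distance: "aaec" -> "ffefc"
DP table:
           f    f    e    f    c
      0    1    2    3    4    5
  a   1    1    2    3    4    5
  a   2    2    2    3    4    5
  e   3    3    3    2    3    4
  c   4    4    4    3    3    3
Edit distance = dp[4][5] = 3

3


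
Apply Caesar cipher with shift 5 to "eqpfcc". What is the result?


Caesar cipher: shift "eqpfcc" by 5
  'e' (pos 4) + 5 = pos 9 = 'j'
  'q' (pos 16) + 5 = pos 21 = 'v'
  'p' (pos 15) + 5 = pos 20 = 'u'
  'f' (pos 5) + 5 = pos 10 = 'k'
  'c' (pos 2) + 5 = pos 7 = 'h'
  'c' (pos 2) + 5 = pos 7 = 'h'
Result: jvukhh

jvukhh


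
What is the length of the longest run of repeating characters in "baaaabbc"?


Input: "baaaabbc"
Scanning for longest run:
  Position 1 ('a'): new char, reset run to 1
  Position 2 ('a'): continues run of 'a', length=2
  Position 3 ('a'): continues run of 'a', length=3
  Position 4 ('a'): continues run of 'a', length=4
  Position 5 ('b'): new char, reset run to 1
  Position 6 ('b'): continues run of 'b', length=2
  Position 7 ('c'): new char, reset run to 1
Longest run: 'a' with length 4

4


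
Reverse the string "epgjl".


Input: epgjl
Reading characters right to left:
  Position 4: 'l'
  Position 3: 'j'
  Position 2: 'g'
  Position 1: 'p'
  Position 0: 'e'
Reversed: ljgpe

ljgpe


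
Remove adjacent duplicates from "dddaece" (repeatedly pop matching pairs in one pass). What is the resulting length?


Input: dddaece
Stack-based adjacent duplicate removal:
  Read 'd': push. Stack: d
  Read 'd': matches stack top 'd' => pop. Stack: (empty)
  Read 'd': push. Stack: d
  Read 'a': push. Stack: da
  Read 'e': push. Stack: dae
  Read 'c': push. Stack: daec
  Read 'e': push. Stack: daece
Final stack: "daece" (length 5)

5


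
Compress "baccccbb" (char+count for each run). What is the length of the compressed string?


Input: baccccbb
Runs:
  'b' x 1 => "b1"
  'a' x 1 => "a1"
  'c' x 4 => "c4"
  'b' x 2 => "b2"
Compressed: "b1a1c4b2"
Compressed length: 8

8


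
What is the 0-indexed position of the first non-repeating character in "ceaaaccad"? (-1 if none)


Input: ceaaaccad
Character frequencies:
  'a': 4
  'c': 3
  'd': 1
  'e': 1
Scanning left to right for freq == 1:
  Position 0 ('c'): freq=3, skip
  Position 1 ('e'): unique! => answer = 1

1


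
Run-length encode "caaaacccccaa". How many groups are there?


Input: caaaacccccaa
Scanning for consecutive runs:
  Group 1: 'c' x 1 (positions 0-0)
  Group 2: 'a' x 4 (positions 1-4)
  Group 3: 'c' x 5 (positions 5-9)
  Group 4: 'a' x 2 (positions 10-11)
Total groups: 4

4


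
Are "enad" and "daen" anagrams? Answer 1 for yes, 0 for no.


Strings: "enad", "daen"
Sorted first:  aden
Sorted second: aden
Sorted forms match => anagrams

1


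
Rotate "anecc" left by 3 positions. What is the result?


Input: "anecc", rotate left by 3
First 3 characters: "ane"
Remaining characters: "cc"
Concatenate remaining + first: "cc" + "ane" = "ccane"

ccane


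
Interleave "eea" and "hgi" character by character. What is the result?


Interleaving "eea" and "hgi":
  Position 0: 'e' from first, 'h' from second => "eh"
  Position 1: 'e' from first, 'g' from second => "eg"
  Position 2: 'a' from first, 'i' from second => "ai"
Result: ehegai

ehegai


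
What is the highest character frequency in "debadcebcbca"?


Input: debadcebcbca
Character counts:
  'a': 2
  'b': 3
  'c': 3
  'd': 2
  'e': 2
Maximum frequency: 3

3


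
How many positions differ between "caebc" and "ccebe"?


Comparing "caebc" and "ccebe" position by position:
  Position 0: 'c' vs 'c' => same
  Position 1: 'a' vs 'c' => DIFFER
  Position 2: 'e' vs 'e' => same
  Position 3: 'b' vs 'b' => same
  Position 4: 'c' vs 'e' => DIFFER
Positions that differ: 2

2


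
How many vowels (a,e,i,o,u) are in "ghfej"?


Input: ghfej
Checking each character:
  'g' at position 0: consonant
  'h' at position 1: consonant
  'f' at position 2: consonant
  'e' at position 3: vowel (running total: 1)
  'j' at position 4: consonant
Total vowels: 1

1


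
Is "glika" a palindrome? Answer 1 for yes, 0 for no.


Input: glika
Reversed: akilg
  Compare pos 0 ('g') with pos 4 ('a'): MISMATCH
  Compare pos 1 ('l') with pos 3 ('k'): MISMATCH
Result: not a palindrome

0


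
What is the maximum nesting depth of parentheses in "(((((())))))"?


Input: "(((((())))))"
Tracking depth:
  Position 0 '(': depth becomes 1
  Position 1 '(': depth becomes 2
  Position 2 '(': depth becomes 3
  Position 3 '(': depth becomes 4
  Position 4 '(': depth becomes 5
  Position 5 '(': depth becomes 6
  Position 6 ')': depth becomes 5
  Position 7 ')': depth becomes 4
  Position 8 ')': depth becomes 3
  Position 9 ')': depth becomes 2
  Position 10 ')': depth becomes 1
  Position 11 ')': depth becomes 0
Maximum depth reached: 6

6


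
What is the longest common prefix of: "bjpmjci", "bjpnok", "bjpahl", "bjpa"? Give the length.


Words: bjpmjci, bjpnok, bjpahl, bjpa
  Position 0: all 'b' => match
  Position 1: all 'j' => match
  Position 2: all 'p' => match
  Position 3: ('m', 'n', 'a', 'a') => mismatch, stop
LCP = "bjp" (length 3)

3


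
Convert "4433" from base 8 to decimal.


Input: "4433" in base 8
Positional expansion:
  Digit '4' (value 4) x 8^3 = 2048
  Digit '4' (value 4) x 8^2 = 256
  Digit '3' (value 3) x 8^1 = 24
  Digit '3' (value 3) x 8^0 = 3
Sum = 2331

2331


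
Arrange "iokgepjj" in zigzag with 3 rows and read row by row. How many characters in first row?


Zigzag "iokgepjj" into 3 rows:
Placing characters:
  'i' => row 0
  'o' => row 1
  'k' => row 2
  'g' => row 1
  'e' => row 0
  'p' => row 1
  'j' => row 2
  'j' => row 1
Rows:
  Row 0: "ie"
  Row 1: "ogpj"
  Row 2: "kj"
First row length: 2

2


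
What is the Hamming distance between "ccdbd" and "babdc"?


Comparing "ccdbd" and "babdc" position by position:
  Position 0: 'c' vs 'b' => differ
  Position 1: 'c' vs 'a' => differ
  Position 2: 'd' vs 'b' => differ
  Position 3: 'b' vs 'd' => differ
  Position 4: 'd' vs 'c' => differ
Total differences (Hamming distance): 5

5


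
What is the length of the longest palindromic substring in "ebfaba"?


Input: "ebfaba"
Checking substrings for palindromes:
  [3:6] "aba" (len 3) => palindrome
Longest palindromic substring: "aba" with length 3

3


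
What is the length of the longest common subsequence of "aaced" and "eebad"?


LCS of "aaced" and "eebad"
DP table:
           e    e    b    a    d
      0    0    0    0    0    0
  a   0    0    0    0    1    1
  a   0    0    0    0    1    1
  c   0    0    0    0    1    1
  e   0    1    1    1    1    1
  d   0    1    1    1    1    2
LCS length = dp[5][5] = 2

2


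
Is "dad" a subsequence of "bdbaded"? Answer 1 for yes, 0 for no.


Check if "dad" is a subsequence of "bdbaded"
Greedy scan:
  Position 0 ('b'): no match needed
  Position 1 ('d'): matches sub[0] = 'd'
  Position 2 ('b'): no match needed
  Position 3 ('a'): matches sub[1] = 'a'
  Position 4 ('d'): matches sub[2] = 'd'
  Position 5 ('e'): no match needed
  Position 6 ('d'): no match needed
All 3 characters matched => is a subsequence

1


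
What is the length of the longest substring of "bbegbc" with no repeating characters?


Input: "bbegbc"
Sliding window (track last position of each char):
  Position 0 ('b'): window [0,0] length 1 -- new best
  Position 1 ('b'): repeat (last at 0), move window start to 1
  Position 1 ('b'): window [1,1] length 1
  Position 2 ('e'): window [1,2] length 2 -- new best
  Position 3 ('g'): window [1,3] length 3 -- new best
  Position 4 ('b'): repeat (last at 1), move window start to 2
  Position 4 ('b'): window [2,4] length 3
  Position 5 ('c'): window [2,5] length 4 -- new best
Longest substring with no repeats: "egbc" with length 4

4


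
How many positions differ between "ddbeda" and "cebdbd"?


Comparing "ddbeda" and "cebdbd" position by position:
  Position 0: 'd' vs 'c' => DIFFER
  Position 1: 'd' vs 'e' => DIFFER
  Position 2: 'b' vs 'b' => same
  Position 3: 'e' vs 'd' => DIFFER
  Position 4: 'd' vs 'b' => DIFFER
  Position 5: 'a' vs 'd' => DIFFER
Positions that differ: 5

5


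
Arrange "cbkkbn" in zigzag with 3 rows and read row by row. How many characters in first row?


Zigzag "cbkkbn" into 3 rows:
Placing characters:
  'c' => row 0
  'b' => row 1
  'k' => row 2
  'k' => row 1
  'b' => row 0
  'n' => row 1
Rows:
  Row 0: "cb"
  Row 1: "bkn"
  Row 2: "k"
First row length: 2

2


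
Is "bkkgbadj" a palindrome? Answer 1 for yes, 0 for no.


Input: bkkgbadj
Reversed: jdabgkkb
  Compare pos 0 ('b') with pos 7 ('j'): MISMATCH
  Compare pos 1 ('k') with pos 6 ('d'): MISMATCH
  Compare pos 2 ('k') with pos 5 ('a'): MISMATCH
  Compare pos 3 ('g') with pos 4 ('b'): MISMATCH
Result: not a palindrome

0


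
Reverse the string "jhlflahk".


Input: jhlflahk
Reading characters right to left:
  Position 7: 'k'
  Position 6: 'h'
  Position 5: 'a'
  Position 4: 'l'
  Position 3: 'f'
  Position 2: 'l'
  Position 1: 'h'
  Position 0: 'j'
Reversed: khalflhj

khalflhj


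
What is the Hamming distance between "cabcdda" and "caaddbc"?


Comparing "cabcdda" and "caaddbc" position by position:
  Position 0: 'c' vs 'c' => same
  Position 1: 'a' vs 'a' => same
  Position 2: 'b' vs 'a' => differ
  Position 3: 'c' vs 'd' => differ
  Position 4: 'd' vs 'd' => same
  Position 5: 'd' vs 'b' => differ
  Position 6: 'a' vs 'c' => differ
Total differences (Hamming distance): 4

4


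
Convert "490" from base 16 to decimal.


Input: "490" in base 16
Positional expansion:
  Digit '4' (value 4) x 16^2 = 1024
  Digit '9' (value 9) x 16^1 = 144
  Digit '0' (value 0) x 16^0 = 0
Sum = 1168

1168


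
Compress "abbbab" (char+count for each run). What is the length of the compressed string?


Input: abbbab
Runs:
  'a' x 1 => "a1"
  'b' x 3 => "b3"
  'a' x 1 => "a1"
  'b' x 1 => "b1"
Compressed: "a1b3a1b1"
Compressed length: 8

8


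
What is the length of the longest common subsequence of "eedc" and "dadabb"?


LCS of "eedc" and "dadabb"
DP table:
           d    a    d    a    b    b
      0    0    0    0    0    0    0
  e   0    0    0    0    0    0    0
  e   0    0    0    0    0    0    0
  d   0    1    1    1    1    1    1
  c   0    1    1    1    1    1    1
LCS length = dp[4][6] = 1

1


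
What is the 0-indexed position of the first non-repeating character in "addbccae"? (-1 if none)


Input: addbccae
Character frequencies:
  'a': 2
  'b': 1
  'c': 2
  'd': 2
  'e': 1
Scanning left to right for freq == 1:
  Position 0 ('a'): freq=2, skip
  Position 1 ('d'): freq=2, skip
  Position 2 ('d'): freq=2, skip
  Position 3 ('b'): unique! => answer = 3

3


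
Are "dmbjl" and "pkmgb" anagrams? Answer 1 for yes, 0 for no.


Strings: "dmbjl", "pkmgb"
Sorted first:  bdjlm
Sorted second: bgkmp
Differ at position 1: 'd' vs 'g' => not anagrams

0


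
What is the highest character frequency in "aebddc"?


Input: aebddc
Character counts:
  'a': 1
  'b': 1
  'c': 1
  'd': 2
  'e': 1
Maximum frequency: 2

2


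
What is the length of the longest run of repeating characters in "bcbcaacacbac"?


Input: "bcbcaacacbac"
Scanning for longest run:
  Position 1 ('c'): new char, reset run to 1
  Position 2 ('b'): new char, reset run to 1
  Position 3 ('c'): new char, reset run to 1
  Position 4 ('a'): new char, reset run to 1
  Position 5 ('a'): continues run of 'a', length=2
  Position 6 ('c'): new char, reset run to 1
  Position 7 ('a'): new char, reset run to 1
  Position 8 ('c'): new char, reset run to 1
  Position 9 ('b'): new char, reset run to 1
  Position 10 ('a'): new char, reset run to 1
  Position 11 ('c'): new char, reset run to 1
Longest run: 'a' with length 2

2


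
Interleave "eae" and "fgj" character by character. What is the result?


Interleaving "eae" and "fgj":
  Position 0: 'e' from first, 'f' from second => "ef"
  Position 1: 'a' from first, 'g' from second => "ag"
  Position 2: 'e' from first, 'j' from second => "ej"
Result: efagej

efagej


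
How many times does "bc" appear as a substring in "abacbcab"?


Searching for "bc" in "abacbcab"
Scanning each position:
  Position 0: "ab" => no
  Position 1: "ba" => no
  Position 2: "ac" => no
  Position 3: "cb" => no
  Position 4: "bc" => MATCH
  Position 5: "ca" => no
  Position 6: "ab" => no
Total occurrences: 1

1


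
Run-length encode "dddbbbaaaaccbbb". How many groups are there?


Input: dddbbbaaaaccbbb
Scanning for consecutive runs:
  Group 1: 'd' x 3 (positions 0-2)
  Group 2: 'b' x 3 (positions 3-5)
  Group 3: 'a' x 4 (positions 6-9)
  Group 4: 'c' x 2 (positions 10-11)
  Group 5: 'b' x 3 (positions 12-14)
Total groups: 5

5


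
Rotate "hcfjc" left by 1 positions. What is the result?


Input: "hcfjc", rotate left by 1
First 1 characters: "h"
Remaining characters: "cfjc"
Concatenate remaining + first: "cfjc" + "h" = "cfjch"

cfjch


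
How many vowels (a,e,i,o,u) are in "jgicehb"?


Input: jgicehb
Checking each character:
  'j' at position 0: consonant
  'g' at position 1: consonant
  'i' at position 2: vowel (running total: 1)
  'c' at position 3: consonant
  'e' at position 4: vowel (running total: 2)
  'h' at position 5: consonant
  'b' at position 6: consonant
Total vowels: 2

2


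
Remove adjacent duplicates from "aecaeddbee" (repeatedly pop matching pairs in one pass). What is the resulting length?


Input: aecaeddbee
Stack-based adjacent duplicate removal:
  Read 'a': push. Stack: a
  Read 'e': push. Stack: ae
  Read 'c': push. Stack: aec
  Read 'a': push. Stack: aeca
  Read 'e': push. Stack: aecae
  Read 'd': push. Stack: aecaed
  Read 'd': matches stack top 'd' => pop. Stack: aecae
  Read 'b': push. Stack: aecaeb
  Read 'e': push. Stack: aecaebe
  Read 'e': matches stack top 'e' => pop. Stack: aecaeb
Final stack: "aecaeb" (length 6)

6


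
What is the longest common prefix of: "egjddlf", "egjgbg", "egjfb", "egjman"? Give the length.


Words: egjddlf, egjgbg, egjfb, egjman
  Position 0: all 'e' => match
  Position 1: all 'g' => match
  Position 2: all 'j' => match
  Position 3: ('d', 'g', 'f', 'm') => mismatch, stop
LCP = "egj" (length 3)

3


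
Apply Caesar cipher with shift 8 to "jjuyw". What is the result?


Caesar cipher: shift "jjuyw" by 8
  'j' (pos 9) + 8 = pos 17 = 'r'
  'j' (pos 9) + 8 = pos 17 = 'r'
  'u' (pos 20) + 8 = pos 2 = 'c'
  'y' (pos 24) + 8 = pos 6 = 'g'
  'w' (pos 22) + 8 = pos 4 = 'e'
Result: rrcge

rrcge


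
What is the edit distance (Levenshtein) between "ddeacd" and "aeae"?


Computing edit distance: "ddeacd" -> "aeae"
DP table:
           a    e    a    e
      0    1    2    3    4
  d   1    1    2    3    4
  d   2    2    2    3    4
  e   3    3    2    3    3
  a   4    3    3    2    3
  c   5    4    4    3    3
  d   6    5    5    4    4
Edit distance = dp[6][4] = 4

4


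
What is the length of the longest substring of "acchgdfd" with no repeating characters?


Input: "acchgdfd"
Sliding window (track last position of each char):
  Position 0 ('a'): window [0,0] length 1 -- new best
  Position 1 ('c'): window [0,1] length 2 -- new best
  Position 2 ('c'): repeat (last at 1), move window start to 2
  Position 2 ('c'): window [2,2] length 1
  Position 3 ('h'): window [2,3] length 2
  Position 4 ('g'): window [2,4] length 3 -- new best
  Position 5 ('d'): window [2,5] length 4 -- new best
  Position 6 ('f'): window [2,6] length 5 -- new best
  Position 7 ('d'): repeat (last at 5), move window start to 6
  Position 7 ('d'): window [6,7] length 2
Longest substring with no repeats: "chgdf" with length 5

5


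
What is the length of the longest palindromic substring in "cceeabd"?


Input: "cceeabd"
Checking substrings for palindromes:
  [0:2] "cc" (len 2) => palindrome
  [2:4] "ee" (len 2) => palindrome
Longest palindromic substring: "cc" with length 2

2


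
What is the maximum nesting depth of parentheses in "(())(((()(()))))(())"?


Input: "(())(((()(()))))(())"
Tracking depth:
  Position 0 '(': depth becomes 1
  Position 1 '(': depth becomes 2
  Position 2 ')': depth becomes 1
  Position 3 ')': depth becomes 0
  Position 4 '(': depth becomes 1
  Position 5 '(': depth becomes 2
  Position 6 '(': depth becomes 3
  Position 7 '(': depth becomes 4
  Position 8 ')': depth becomes 3
  Position 9 '(': depth becomes 4
  Position 10 '(': depth becomes 5
  Position 11 ')': depth becomes 4
  Position 12 ')': depth becomes 3
  Position 13 ')': depth becomes 2
  Position 14 ')': depth becomes 1
  Position 15 ')': depth becomes 0
  Position 16 '(': depth becomes 1
  Position 17 '(': depth becomes 2
  Position 18 ')': depth becomes 1
  Position 19 ')': depth becomes 0
Maximum depth reached: 5

5


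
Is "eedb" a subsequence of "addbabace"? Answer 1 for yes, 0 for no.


Check if "eedb" is a subsequence of "addbabace"
Greedy scan:
  Position 0 ('a'): no match needed
  Position 1 ('d'): no match needed
  Position 2 ('d'): no match needed
  Position 3 ('b'): no match needed
  Position 4 ('a'): no match needed
  Position 5 ('b'): no match needed
  Position 6 ('a'): no match needed
  Position 7 ('c'): no match needed
  Position 8 ('e'): matches sub[0] = 'e'
Only matched 1/4 characters => not a subsequence

0


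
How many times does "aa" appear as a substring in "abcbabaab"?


Searching for "aa" in "abcbabaab"
Scanning each position:
  Position 0: "ab" => no
  Position 1: "bc" => no
  Position 2: "cb" => no
  Position 3: "ba" => no
  Position 4: "ab" => no
  Position 5: "ba" => no
  Position 6: "aa" => MATCH
  Position 7: "ab" => no
Total occurrences: 1

1


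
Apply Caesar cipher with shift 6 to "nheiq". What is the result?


Caesar cipher: shift "nheiq" by 6
  'n' (pos 13) + 6 = pos 19 = 't'
  'h' (pos 7) + 6 = pos 13 = 'n'
  'e' (pos 4) + 6 = pos 10 = 'k'
  'i' (pos 8) + 6 = pos 14 = 'o'
  'q' (pos 16) + 6 = pos 22 = 'w'
Result: tnkow

tnkow


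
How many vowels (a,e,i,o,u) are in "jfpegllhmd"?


Input: jfpegllhmd
Checking each character:
  'j' at position 0: consonant
  'f' at position 1: consonant
  'p' at position 2: consonant
  'e' at position 3: vowel (running total: 1)
  'g' at position 4: consonant
  'l' at position 5: consonant
  'l' at position 6: consonant
  'h' at position 7: consonant
  'm' at position 8: consonant
  'd' at position 9: consonant
Total vowels: 1

1


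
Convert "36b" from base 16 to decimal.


Input: "36b" in base 16
Positional expansion:
  Digit '3' (value 3) x 16^2 = 768
  Digit '6' (value 6) x 16^1 = 96
  Digit 'b' (value 11) x 16^0 = 11
Sum = 875

875


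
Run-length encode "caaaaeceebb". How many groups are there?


Input: caaaaeceebb
Scanning for consecutive runs:
  Group 1: 'c' x 1 (positions 0-0)
  Group 2: 'a' x 4 (positions 1-4)
  Group 3: 'e' x 1 (positions 5-5)
  Group 4: 'c' x 1 (positions 6-6)
  Group 5: 'e' x 2 (positions 7-8)
  Group 6: 'b' x 2 (positions 9-10)
Total groups: 6

6


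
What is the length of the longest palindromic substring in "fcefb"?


Input: "fcefb"
Checking substrings for palindromes:
  No multi-char palindromic substrings found
Longest palindromic substring: "f" with length 1

1


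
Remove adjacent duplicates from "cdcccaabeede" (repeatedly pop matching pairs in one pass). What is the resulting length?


Input: cdcccaabeede
Stack-based adjacent duplicate removal:
  Read 'c': push. Stack: c
  Read 'd': push. Stack: cd
  Read 'c': push. Stack: cdc
  Read 'c': matches stack top 'c' => pop. Stack: cd
  Read 'c': push. Stack: cdc
  Read 'a': push. Stack: cdca
  Read 'a': matches stack top 'a' => pop. Stack: cdc
  Read 'b': push. Stack: cdcb
  Read 'e': push. Stack: cdcbe
  Read 'e': matches stack top 'e' => pop. Stack: cdcb
  Read 'd': push. Stack: cdcbd
  Read 'e': push. Stack: cdcbde
Final stack: "cdcbde" (length 6)

6


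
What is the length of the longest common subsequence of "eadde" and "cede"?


LCS of "eadde" and "cede"
DP table:
           c    e    d    e
      0    0    0    0    0
  e   0    0    1    1    1
  a   0    0    1    1    1
  d   0    0    1    2    2
  d   0    0    1    2    2
  e   0    0    1    2    3
LCS length = dp[5][4] = 3

3


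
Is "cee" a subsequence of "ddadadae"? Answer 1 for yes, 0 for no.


Check if "cee" is a subsequence of "ddadadae"
Greedy scan:
  Position 0 ('d'): no match needed
  Position 1 ('d'): no match needed
  Position 2 ('a'): no match needed
  Position 3 ('d'): no match needed
  Position 4 ('a'): no match needed
  Position 5 ('d'): no match needed
  Position 6 ('a'): no match needed
  Position 7 ('e'): no match needed
Only matched 0/3 characters => not a subsequence

0


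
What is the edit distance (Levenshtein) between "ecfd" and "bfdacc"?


Computing edit distance: "ecfd" -> "bfdacc"
DP table:
           b    f    d    a    c    c
      0    1    2    3    4    5    6
  e   1    1    2    3    4    5    6
  c   2    2    2    3    4    4    5
  f   3    3    2    3    4    5    5
  d   4    4    3    2    3    4    5
Edit distance = dp[4][6] = 5

5


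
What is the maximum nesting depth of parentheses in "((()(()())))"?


Input: "((()(()())))"
Tracking depth:
  Position 0 '(': depth becomes 1
  Position 1 '(': depth becomes 2
  Position 2 '(': depth becomes 3
  Position 3 ')': depth becomes 2
  Position 4 '(': depth becomes 3
  Position 5 '(': depth becomes 4
  Position 6 ')': depth becomes 3
  Position 7 '(': depth becomes 4
  Position 8 ')': depth becomes 3
  Position 9 ')': depth becomes 2
  Position 10 ')': depth becomes 1
  Position 11 ')': depth becomes 0
Maximum depth reached: 4

4


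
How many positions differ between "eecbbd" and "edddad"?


Comparing "eecbbd" and "edddad" position by position:
  Position 0: 'e' vs 'e' => same
  Position 1: 'e' vs 'd' => DIFFER
  Position 2: 'c' vs 'd' => DIFFER
  Position 3: 'b' vs 'd' => DIFFER
  Position 4: 'b' vs 'a' => DIFFER
  Position 5: 'd' vs 'd' => same
Positions that differ: 4

4


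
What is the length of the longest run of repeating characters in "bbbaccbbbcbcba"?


Input: "bbbaccbbbcbcba"
Scanning for longest run:
  Position 1 ('b'): continues run of 'b', length=2
  Position 2 ('b'): continues run of 'b', length=3
  Position 3 ('a'): new char, reset run to 1
  Position 4 ('c'): new char, reset run to 1
  Position 5 ('c'): continues run of 'c', length=2
  Position 6 ('b'): new char, reset run to 1
  Position 7 ('b'): continues run of 'b', length=2
  Position 8 ('b'): continues run of 'b', length=3
  Position 9 ('c'): new char, reset run to 1
  Position 10 ('b'): new char, reset run to 1
  Position 11 ('c'): new char, reset run to 1
  Position 12 ('b'): new char, reset run to 1
  Position 13 ('a'): new char, reset run to 1
Longest run: 'b' with length 3

3


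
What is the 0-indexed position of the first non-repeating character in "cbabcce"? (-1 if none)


Input: cbabcce
Character frequencies:
  'a': 1
  'b': 2
  'c': 3
  'e': 1
Scanning left to right for freq == 1:
  Position 0 ('c'): freq=3, skip
  Position 1 ('b'): freq=2, skip
  Position 2 ('a'): unique! => answer = 2

2


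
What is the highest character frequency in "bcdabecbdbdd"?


Input: bcdabecbdbdd
Character counts:
  'a': 1
  'b': 4
  'c': 2
  'd': 4
  'e': 1
Maximum frequency: 4

4


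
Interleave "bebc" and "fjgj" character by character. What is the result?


Interleaving "bebc" and "fjgj":
  Position 0: 'b' from first, 'f' from second => "bf"
  Position 1: 'e' from first, 'j' from second => "ej"
  Position 2: 'b' from first, 'g' from second => "bg"
  Position 3: 'c' from first, 'j' from second => "cj"
Result: bfejbgcj

bfejbgcj


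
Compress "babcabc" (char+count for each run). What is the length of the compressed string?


Input: babcabc
Runs:
  'b' x 1 => "b1"
  'a' x 1 => "a1"
  'b' x 1 => "b1"
  'c' x 1 => "c1"
  'a' x 1 => "a1"
  'b' x 1 => "b1"
  'c' x 1 => "c1"
Compressed: "b1a1b1c1a1b1c1"
Compressed length: 14

14


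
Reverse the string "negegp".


Input: negegp
Reading characters right to left:
  Position 5: 'p'
  Position 4: 'g'
  Position 3: 'e'
  Position 2: 'g'
  Position 1: 'e'
  Position 0: 'n'
Reversed: pgegen

pgegen


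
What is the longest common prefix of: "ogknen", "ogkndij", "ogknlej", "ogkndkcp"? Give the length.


Words: ogknen, ogkndij, ogknlej, ogkndkcp
  Position 0: all 'o' => match
  Position 1: all 'g' => match
  Position 2: all 'k' => match
  Position 3: all 'n' => match
  Position 4: ('e', 'd', 'l', 'd') => mismatch, stop
LCP = "ogkn" (length 4)

4


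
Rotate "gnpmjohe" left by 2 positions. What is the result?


Input: "gnpmjohe", rotate left by 2
First 2 characters: "gn"
Remaining characters: "pmjohe"
Concatenate remaining + first: "pmjohe" + "gn" = "pmjohegn"

pmjohegn


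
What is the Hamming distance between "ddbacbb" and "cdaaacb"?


Comparing "ddbacbb" and "cdaaacb" position by position:
  Position 0: 'd' vs 'c' => differ
  Position 1: 'd' vs 'd' => same
  Position 2: 'b' vs 'a' => differ
  Position 3: 'a' vs 'a' => same
  Position 4: 'c' vs 'a' => differ
  Position 5: 'b' vs 'c' => differ
  Position 6: 'b' vs 'b' => same
Total differences (Hamming distance): 4

4


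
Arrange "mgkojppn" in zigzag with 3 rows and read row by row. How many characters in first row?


Zigzag "mgkojppn" into 3 rows:
Placing characters:
  'm' => row 0
  'g' => row 1
  'k' => row 2
  'o' => row 1
  'j' => row 0
  'p' => row 1
  'p' => row 2
  'n' => row 1
Rows:
  Row 0: "mj"
  Row 1: "gopn"
  Row 2: "kp"
First row length: 2

2


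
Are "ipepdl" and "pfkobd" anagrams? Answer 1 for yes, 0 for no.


Strings: "ipepdl", "pfkobd"
Sorted first:  deilpp
Sorted second: bdfkop
Differ at position 0: 'd' vs 'b' => not anagrams

0


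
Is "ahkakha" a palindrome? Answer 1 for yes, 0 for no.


Input: ahkakha
Reversed: ahkakha
  Compare pos 0 ('a') with pos 6 ('a'): match
  Compare pos 1 ('h') with pos 5 ('h'): match
  Compare pos 2 ('k') with pos 4 ('k'): match
Result: palindrome

1


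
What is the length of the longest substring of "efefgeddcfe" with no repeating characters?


Input: "efefgeddcfe"
Sliding window (track last position of each char):
  Position 0 ('e'): window [0,0] length 1 -- new best
  Position 1 ('f'): window [0,1] length 2 -- new best
  Position 2 ('e'): repeat (last at 0), move window start to 1
  Position 2 ('e'): window [1,2] length 2
  Position 3 ('f'): repeat (last at 1), move window start to 2
  Position 3 ('f'): window [2,3] length 2
  Position 4 ('g'): window [2,4] length 3 -- new best
  Position 5 ('e'): repeat (last at 2), move window start to 3
  Position 5 ('e'): window [3,5] length 3
  Position 6 ('d'): window [3,6] length 4 -- new best
  Position 7 ('d'): repeat (last at 6), move window start to 7
  Position 7 ('d'): window [7,7] length 1
  Position 8 ('c'): window [7,8] length 2
  Position 9 ('f'): window [7,9] length 3
  Position 10 ('e'): window [7,10] length 4
Longest substring with no repeats: "fged" with length 4

4


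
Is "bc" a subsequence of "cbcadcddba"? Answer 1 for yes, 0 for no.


Check if "bc" is a subsequence of "cbcadcddba"
Greedy scan:
  Position 0 ('c'): no match needed
  Position 1 ('b'): matches sub[0] = 'b'
  Position 2 ('c'): matches sub[1] = 'c'
  Position 3 ('a'): no match needed
  Position 4 ('d'): no match needed
  Position 5 ('c'): no match needed
  Position 6 ('d'): no match needed
  Position 7 ('d'): no match needed
  Position 8 ('b'): no match needed
  Position 9 ('a'): no match needed
All 2 characters matched => is a subsequence

1


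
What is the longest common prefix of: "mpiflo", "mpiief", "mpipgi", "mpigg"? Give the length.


Words: mpiflo, mpiief, mpipgi, mpigg
  Position 0: all 'm' => match
  Position 1: all 'p' => match
  Position 2: all 'i' => match
  Position 3: ('f', 'i', 'p', 'g') => mismatch, stop
LCP = "mpi" (length 3)

3


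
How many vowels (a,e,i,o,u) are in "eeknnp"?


Input: eeknnp
Checking each character:
  'e' at position 0: vowel (running total: 1)
  'e' at position 1: vowel (running total: 2)
  'k' at position 2: consonant
  'n' at position 3: consonant
  'n' at position 4: consonant
  'p' at position 5: consonant
Total vowels: 2

2


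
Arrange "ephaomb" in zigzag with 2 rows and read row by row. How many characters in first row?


Zigzag "ephaomb" into 2 rows:
Placing characters:
  'e' => row 0
  'p' => row 1
  'h' => row 0
  'a' => row 1
  'o' => row 0
  'm' => row 1
  'b' => row 0
Rows:
  Row 0: "ehob"
  Row 1: "pam"
First row length: 4

4


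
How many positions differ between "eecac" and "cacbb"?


Comparing "eecac" and "cacbb" position by position:
  Position 0: 'e' vs 'c' => DIFFER
  Position 1: 'e' vs 'a' => DIFFER
  Position 2: 'c' vs 'c' => same
  Position 3: 'a' vs 'b' => DIFFER
  Position 4: 'c' vs 'b' => DIFFER
Positions that differ: 4

4


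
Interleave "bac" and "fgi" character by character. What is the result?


Interleaving "bac" and "fgi":
  Position 0: 'b' from first, 'f' from second => "bf"
  Position 1: 'a' from first, 'g' from second => "ag"
  Position 2: 'c' from first, 'i' from second => "ci"
Result: bfagci

bfagci


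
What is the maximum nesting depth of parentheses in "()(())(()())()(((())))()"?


Input: "()(())(()())()(((())))()"
Tracking depth:
  Position 0 '(': depth becomes 1
  Position 1 ')': depth becomes 0
  Position 2 '(': depth becomes 1
  Position 3 '(': depth becomes 2
  Position 4 ')': depth becomes 1
  Position 5 ')': depth becomes 0
  Position 6 '(': depth becomes 1
  Position 7 '(': depth becomes 2
  Position 8 ')': depth becomes 1
  Position 9 '(': depth becomes 2
  Position 10 ')': depth becomes 1
  Position 11 ')': depth becomes 0
  Position 12 '(': depth becomes 1
  Position 13 ')': depth becomes 0
  Position 14 '(': depth becomes 1
  Position 15 '(': depth becomes 2
  Position 16 '(': depth becomes 3
  Position 17 '(': depth becomes 4
  Position 18 ')': depth becomes 3
  Position 19 ')': depth becomes 2
  Position 20 ')': depth becomes 1
  Position 21 ')': depth becomes 0
  Position 22 '(': depth becomes 1
  Position 23 ')': depth becomes 0
Maximum depth reached: 4

4


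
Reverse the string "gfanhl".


Input: gfanhl
Reading characters right to left:
  Position 5: 'l'
  Position 4: 'h'
  Position 3: 'n'
  Position 2: 'a'
  Position 1: 'f'
  Position 0: 'g'
Reversed: lhnafg

lhnafg


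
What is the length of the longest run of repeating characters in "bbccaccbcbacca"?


Input: "bbccaccbcbacca"
Scanning for longest run:
  Position 1 ('b'): continues run of 'b', length=2
  Position 2 ('c'): new char, reset run to 1
  Position 3 ('c'): continues run of 'c', length=2
  Position 4 ('a'): new char, reset run to 1
  Position 5 ('c'): new char, reset run to 1
  Position 6 ('c'): continues run of 'c', length=2
  Position 7 ('b'): new char, reset run to 1
  Position 8 ('c'): new char, reset run to 1
  Position 9 ('b'): new char, reset run to 1
  Position 10 ('a'): new char, reset run to 1
  Position 11 ('c'): new char, reset run to 1
  Position 12 ('c'): continues run of 'c', length=2
  Position 13 ('a'): new char, reset run to 1
Longest run: 'b' with length 2

2


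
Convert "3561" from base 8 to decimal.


Input: "3561" in base 8
Positional expansion:
  Digit '3' (value 3) x 8^3 = 1536
  Digit '5' (value 5) x 8^2 = 320
  Digit '6' (value 6) x 8^1 = 48
  Digit '1' (value 1) x 8^0 = 1
Sum = 1905

1905


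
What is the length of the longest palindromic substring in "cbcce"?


Input: "cbcce"
Checking substrings for palindromes:
  [0:3] "cbc" (len 3) => palindrome
  [2:4] "cc" (len 2) => palindrome
Longest palindromic substring: "cbc" with length 3

3


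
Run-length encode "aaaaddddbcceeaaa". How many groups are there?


Input: aaaaddddbcceeaaa
Scanning for consecutive runs:
  Group 1: 'a' x 4 (positions 0-3)
  Group 2: 'd' x 4 (positions 4-7)
  Group 3: 'b' x 1 (positions 8-8)
  Group 4: 'c' x 2 (positions 9-10)
  Group 5: 'e' x 2 (positions 11-12)
  Group 6: 'a' x 3 (positions 13-15)
Total groups: 6

6


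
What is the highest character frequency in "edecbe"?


Input: edecbe
Character counts:
  'b': 1
  'c': 1
  'd': 1
  'e': 3
Maximum frequency: 3

3


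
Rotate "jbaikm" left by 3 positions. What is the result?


Input: "jbaikm", rotate left by 3
First 3 characters: "jba"
Remaining characters: "ikm"
Concatenate remaining + first: "ikm" + "jba" = "ikmjba"

ikmjba


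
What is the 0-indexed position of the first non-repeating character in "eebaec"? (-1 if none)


Input: eebaec
Character frequencies:
  'a': 1
  'b': 1
  'c': 1
  'e': 3
Scanning left to right for freq == 1:
  Position 0 ('e'): freq=3, skip
  Position 1 ('e'): freq=3, skip
  Position 2 ('b'): unique! => answer = 2

2


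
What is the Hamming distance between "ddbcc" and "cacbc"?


Comparing "ddbcc" and "cacbc" position by position:
  Position 0: 'd' vs 'c' => differ
  Position 1: 'd' vs 'a' => differ
  Position 2: 'b' vs 'c' => differ
  Position 3: 'c' vs 'b' => differ
  Position 4: 'c' vs 'c' => same
Total differences (Hamming distance): 4

4


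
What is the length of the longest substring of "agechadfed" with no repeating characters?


Input: "agechadfed"
Sliding window (track last position of each char):
  Position 0 ('a'): window [0,0] length 1 -- new best
  Position 1 ('g'): window [0,1] length 2 -- new best
  Position 2 ('e'): window [0,2] length 3 -- new best
  Position 3 ('c'): window [0,3] length 4 -- new best
  Position 4 ('h'): window [0,4] length 5 -- new best
  Position 5 ('a'): repeat (last at 0), move window start to 1
  Position 5 ('a'): window [1,5] length 5
  Position 6 ('d'): window [1,6] length 6 -- new best
  Position 7 ('f'): window [1,7] length 7 -- new best
  Position 8 ('e'): repeat (last at 2), move window start to 3
  Position 8 ('e'): window [3,8] length 6
  Position 9 ('d'): repeat (last at 6), move window start to 7
  Position 9 ('d'): window [7,9] length 3
Longest substring with no repeats: "gechadf" with length 7

7


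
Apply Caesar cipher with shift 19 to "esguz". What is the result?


Caesar cipher: shift "esguz" by 19
  'e' (pos 4) + 19 = pos 23 = 'x'
  's' (pos 18) + 19 = pos 11 = 'l'
  'g' (pos 6) + 19 = pos 25 = 'z'
  'u' (pos 20) + 19 = pos 13 = 'n'
  'z' (pos 25) + 19 = pos 18 = 's'
Result: xlzns

xlzns


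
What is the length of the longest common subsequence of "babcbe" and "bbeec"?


LCS of "babcbe" and "bbeec"
DP table:
           b    b    e    e    c
      0    0    0    0    0    0
  b   0    1    1    1    1    1
  a   0    1    1    1    1    1
  b   0    1    2    2    2    2
  c   0    1    2    2    2    3
  b   0    1    2    2    2    3
  e   0    1    2    3    3    3
LCS length = dp[6][5] = 3

3


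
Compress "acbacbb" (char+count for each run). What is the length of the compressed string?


Input: acbacbb
Runs:
  'a' x 1 => "a1"
  'c' x 1 => "c1"
  'b' x 1 => "b1"
  'a' x 1 => "a1"
  'c' x 1 => "c1"
  'b' x 2 => "b2"
Compressed: "a1c1b1a1c1b2"
Compressed length: 12

12


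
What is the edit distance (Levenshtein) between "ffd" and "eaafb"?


Computing edit distance: "ffd" -> "eaafb"
DP table:
           e    a    a    f    b
      0    1    2    3    4    5
  f   1    1    2    3    3    4
  f   2    2    2    3    3    4
  d   3    3    3    3    4    4
Edit distance = dp[3][5] = 4

4


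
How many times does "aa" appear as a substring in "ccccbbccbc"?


Searching for "aa" in "ccccbbccbc"
Scanning each position:
  Position 0: "cc" => no
  Position 1: "cc" => no
  Position 2: "cc" => no
  Position 3: "cb" => no
  Position 4: "bb" => no
  Position 5: "bc" => no
  Position 6: "cc" => no
  Position 7: "cb" => no
  Position 8: "bc" => no
Total occurrences: 0

0


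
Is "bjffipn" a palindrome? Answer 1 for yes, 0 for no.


Input: bjffipn
Reversed: npiffjb
  Compare pos 0 ('b') with pos 6 ('n'): MISMATCH
  Compare pos 1 ('j') with pos 5 ('p'): MISMATCH
  Compare pos 2 ('f') with pos 4 ('i'): MISMATCH
Result: not a palindrome

0


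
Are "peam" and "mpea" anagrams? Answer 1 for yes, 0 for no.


Strings: "peam", "mpea"
Sorted first:  aemp
Sorted second: aemp
Sorted forms match => anagrams

1


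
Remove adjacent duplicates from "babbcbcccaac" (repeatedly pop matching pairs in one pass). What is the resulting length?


Input: babbcbcccaac
Stack-based adjacent duplicate removal:
  Read 'b': push. Stack: b
  Read 'a': push. Stack: ba
  Read 'b': push. Stack: bab
  Read 'b': matches stack top 'b' => pop. Stack: ba
  Read 'c': push. Stack: bac
  Read 'b': push. Stack: bacb
  Read 'c': push. Stack: bacbc
  Read 'c': matches stack top 'c' => pop. Stack: bacb
  Read 'c': push. Stack: bacbc
  Read 'a': push. Stack: bacbca
  Read 'a': matches stack top 'a' => pop. Stack: bacbc
  Read 'c': matches stack top 'c' => pop. Stack: bacb
Final stack: "bacb" (length 4)

4


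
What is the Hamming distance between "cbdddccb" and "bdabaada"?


Comparing "cbdddccb" and "bdabaada" position by position:
  Position 0: 'c' vs 'b' => differ
  Position 1: 'b' vs 'd' => differ
  Position 2: 'd' vs 'a' => differ
  Position 3: 'd' vs 'b' => differ
  Position 4: 'd' vs 'a' => differ
  Position 5: 'c' vs 'a' => differ
  Position 6: 'c' vs 'd' => differ
  Position 7: 'b' vs 'a' => differ
Total differences (Hamming distance): 8

8


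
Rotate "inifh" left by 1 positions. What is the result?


Input: "inifh", rotate left by 1
First 1 characters: "i"
Remaining characters: "nifh"
Concatenate remaining + first: "nifh" + "i" = "nifhi"

nifhi


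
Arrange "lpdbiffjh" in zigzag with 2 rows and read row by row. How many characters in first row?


Zigzag "lpdbiffjh" into 2 rows:
Placing characters:
  'l' => row 0
  'p' => row 1
  'd' => row 0
  'b' => row 1
  'i' => row 0
  'f' => row 1
  'f' => row 0
  'j' => row 1
  'h' => row 0
Rows:
  Row 0: "ldifh"
  Row 1: "pbfj"
First row length: 5

5


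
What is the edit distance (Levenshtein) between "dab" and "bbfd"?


Computing edit distance: "dab" -> "bbfd"
DP table:
           b    b    f    d
      0    1    2    3    4
  d   1    1    2    3    3
  a   2    2    2    3    4
  b   3    2    2    3    4
Edit distance = dp[3][4] = 4

4


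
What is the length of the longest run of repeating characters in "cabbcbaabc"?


Input: "cabbcbaabc"
Scanning for longest run:
  Position 1 ('a'): new char, reset run to 1
  Position 2 ('b'): new char, reset run to 1
  Position 3 ('b'): continues run of 'b', length=2
  Position 4 ('c'): new char, reset run to 1
  Position 5 ('b'): new char, reset run to 1
  Position 6 ('a'): new char, reset run to 1
  Position 7 ('a'): continues run of 'a', length=2
  Position 8 ('b'): new char, reset run to 1
  Position 9 ('c'): new char, reset run to 1
Longest run: 'b' with length 2

2


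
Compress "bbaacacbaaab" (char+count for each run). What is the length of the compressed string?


Input: bbaacacbaaab
Runs:
  'b' x 2 => "b2"
  'a' x 2 => "a2"
  'c' x 1 => "c1"
  'a' x 1 => "a1"
  'c' x 1 => "c1"
  'b' x 1 => "b1"
  'a' x 3 => "a3"
  'b' x 1 => "b1"
Compressed: "b2a2c1a1c1b1a3b1"
Compressed length: 16

16


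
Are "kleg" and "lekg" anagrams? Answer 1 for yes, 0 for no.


Strings: "kleg", "lekg"
Sorted first:  egkl
Sorted second: egkl
Sorted forms match => anagrams

1


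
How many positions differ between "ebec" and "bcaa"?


Comparing "ebec" and "bcaa" position by position:
  Position 0: 'e' vs 'b' => DIFFER
  Position 1: 'b' vs 'c' => DIFFER
  Position 2: 'e' vs 'a' => DIFFER
  Position 3: 'c' vs 'a' => DIFFER
Positions that differ: 4

4
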